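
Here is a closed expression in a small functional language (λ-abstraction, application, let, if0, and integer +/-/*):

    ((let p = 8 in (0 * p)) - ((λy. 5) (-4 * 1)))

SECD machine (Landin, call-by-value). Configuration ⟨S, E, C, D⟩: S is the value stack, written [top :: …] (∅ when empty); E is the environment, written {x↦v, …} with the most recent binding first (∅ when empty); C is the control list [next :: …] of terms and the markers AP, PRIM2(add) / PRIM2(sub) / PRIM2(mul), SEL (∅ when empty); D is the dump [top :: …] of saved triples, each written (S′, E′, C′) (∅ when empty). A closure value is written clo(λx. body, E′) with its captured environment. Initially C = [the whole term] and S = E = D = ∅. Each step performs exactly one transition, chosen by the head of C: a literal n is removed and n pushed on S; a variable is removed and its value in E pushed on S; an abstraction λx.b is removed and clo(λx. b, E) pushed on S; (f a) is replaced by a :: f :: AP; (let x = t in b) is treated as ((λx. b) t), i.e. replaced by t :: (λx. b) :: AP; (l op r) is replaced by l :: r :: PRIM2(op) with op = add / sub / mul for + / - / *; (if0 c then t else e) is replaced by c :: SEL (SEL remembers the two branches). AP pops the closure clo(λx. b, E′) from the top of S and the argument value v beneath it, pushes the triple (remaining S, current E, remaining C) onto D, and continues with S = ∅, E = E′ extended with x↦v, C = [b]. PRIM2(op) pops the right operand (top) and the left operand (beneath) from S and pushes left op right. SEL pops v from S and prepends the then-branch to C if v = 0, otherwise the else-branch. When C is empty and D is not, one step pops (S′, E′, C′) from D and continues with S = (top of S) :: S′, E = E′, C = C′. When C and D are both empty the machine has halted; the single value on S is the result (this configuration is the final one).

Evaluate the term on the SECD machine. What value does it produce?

t=0: [S=∅ | E=∅ | C=[((let p = 8 in (0 * p)) - ((λy. 5) (-4 * 1)))] | D=∅]
t=1: [S=∅ | E=∅ | C=[(let p = 8 in (0 * p)) :: ((λy. 5) (-4 * 1)) :: PRIM2(sub)] | D=∅]
t=2: [S=∅ | E=∅ | C=[8 :: (λp. (0 * p)) :: AP :: ((λy. 5) (-4 * 1)) :: PRIM2(sub)] | D=∅]
t=3: [S=[8] | E=∅ | C=[(λp. (0 * p)) :: AP :: ((λy. 5) (-4 * 1)) :: PRIM2(sub)] | D=∅]
t=4: [S=[clo(λp. (0 * p), ∅) :: 8] | E=∅ | C=[AP :: ((λy. 5) (-4 * 1)) :: PRIM2(sub)] | D=∅]
t=5: [S=∅ | E={p↦8} | C=[(0 * p)] | D=[(∅, ∅, [((λy. 5) (-4 * 1)) :: PRIM2(sub)])]]
t=6: [S=∅ | E={p↦8} | C=[0 :: p :: PRIM2(mul)] | D=[(∅, ∅, [((λy. 5) (-4 * 1)) :: PRIM2(sub)])]]
t=7: [S=[0] | E={p↦8} | C=[p :: PRIM2(mul)] | D=[(∅, ∅, [((λy. 5) (-4 * 1)) :: PRIM2(sub)])]]
t=8: [S=[8 :: 0] | E={p↦8} | C=[PRIM2(mul)] | D=[(∅, ∅, [((λy. 5) (-4 * 1)) :: PRIM2(sub)])]]
t=9: [S=[0] | E={p↦8} | C=∅ | D=[(∅, ∅, [((λy. 5) (-4 * 1)) :: PRIM2(sub)])]]
t=10: [S=[0] | E=∅ | C=[((λy. 5) (-4 * 1)) :: PRIM2(sub)] | D=∅]
t=11: [S=[0] | E=∅ | C=[(-4 * 1) :: (λy. 5) :: AP :: PRIM2(sub)] | D=∅]
t=12: [S=[0] | E=∅ | C=[-4 :: 1 :: PRIM2(mul) :: (λy. 5) :: AP :: PRIM2(sub)] | D=∅]
t=13: [S=[-4 :: 0] | E=∅ | C=[1 :: PRIM2(mul) :: (λy. 5) :: AP :: PRIM2(sub)] | D=∅]
t=14: [S=[1 :: -4 :: 0] | E=∅ | C=[PRIM2(mul) :: (λy. 5) :: AP :: PRIM2(sub)] | D=∅]
t=15: [S=[-4 :: 0] | E=∅ | C=[(λy. 5) :: AP :: PRIM2(sub)] | D=∅]
t=16: [S=[clo(λy. 5, ∅) :: -4 :: 0] | E=∅ | C=[AP :: PRIM2(sub)] | D=∅]
t=17: [S=∅ | E={y↦-4} | C=[5] | D=[([0], ∅, [PRIM2(sub)])]]
t=18: [S=[5] | E={y↦-4} | C=∅ | D=[([0], ∅, [PRIM2(sub)])]]
t=19: [S=[5 :: 0] | E=∅ | C=[PRIM2(sub)] | D=∅]
t=20: [S=[-5] | E=∅ | C=∅ | D=∅]
→ final value -5

Answer: -5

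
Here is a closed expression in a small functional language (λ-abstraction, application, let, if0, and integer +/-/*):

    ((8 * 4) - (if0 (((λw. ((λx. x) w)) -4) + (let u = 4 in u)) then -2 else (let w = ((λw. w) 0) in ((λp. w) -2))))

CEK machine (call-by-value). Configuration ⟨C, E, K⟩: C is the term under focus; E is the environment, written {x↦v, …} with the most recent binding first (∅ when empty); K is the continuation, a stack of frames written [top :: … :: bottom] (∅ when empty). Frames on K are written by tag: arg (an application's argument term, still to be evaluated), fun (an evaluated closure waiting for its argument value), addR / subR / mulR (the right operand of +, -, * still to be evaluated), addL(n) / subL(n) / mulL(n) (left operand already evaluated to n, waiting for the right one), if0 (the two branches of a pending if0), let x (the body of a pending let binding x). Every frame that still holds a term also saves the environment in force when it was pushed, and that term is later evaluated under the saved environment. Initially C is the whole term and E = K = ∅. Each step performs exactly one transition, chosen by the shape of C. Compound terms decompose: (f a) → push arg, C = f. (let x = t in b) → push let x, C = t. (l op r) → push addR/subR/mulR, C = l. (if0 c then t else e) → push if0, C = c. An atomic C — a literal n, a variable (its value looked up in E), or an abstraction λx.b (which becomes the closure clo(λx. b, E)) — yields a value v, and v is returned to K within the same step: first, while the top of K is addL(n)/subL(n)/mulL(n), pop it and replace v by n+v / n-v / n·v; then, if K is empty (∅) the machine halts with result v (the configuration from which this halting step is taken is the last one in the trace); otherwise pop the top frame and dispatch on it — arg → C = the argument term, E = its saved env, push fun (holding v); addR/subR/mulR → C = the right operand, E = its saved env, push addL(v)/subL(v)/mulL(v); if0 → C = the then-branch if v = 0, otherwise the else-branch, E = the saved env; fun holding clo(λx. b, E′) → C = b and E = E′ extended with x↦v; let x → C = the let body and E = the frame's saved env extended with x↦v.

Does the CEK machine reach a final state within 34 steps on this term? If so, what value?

0. [C=((8 * 4) - (if0 (((λw. ((λx. x) w)) -4) + (let u = 4 in u)) then -2 else (let w = ((λw. w) 0) in ((λp. w) -2)))) | E=∅ | K=∅]
1. [C=(8 * 4) | E=∅ | K=[subR]]
2. [C=8 | E=∅ | K=[mulR :: subR]]
3. [C=4 | E=∅ | K=[mulL(8) :: subR]]
4. [C=(if0 (((λw. ((λx. x) w)) -4) + (let u = 4 in u)) then -2 else (let w = ((λw. w) 0) in ((λp. w) -2))) | E=∅ | K=[subL(32)]]
5. [C=(((λw. ((λx. x) w)) -4) + (let u = 4 in u)) | E=∅ | K=[if0 :: subL(32)]]
6. [C=((λw. ((λx. x) w)) -4) | E=∅ | K=[addR :: if0 :: subL(32)]]
7. [C=(λw. ((λx. x) w)) | E=∅ | K=[arg :: addR :: if0 :: subL(32)]]
8. [C=-4 | E=∅ | K=[fun :: addR :: if0 :: subL(32)]]
9. [C=((λx. x) w) | E={w↦-4} | K=[addR :: if0 :: subL(32)]]
10. [C=(λx. x) | E={w↦-4} | K=[arg :: addR :: if0 :: subL(32)]]
11. [C=w | E={w↦-4} | K=[fun :: addR :: if0 :: subL(32)]]
12. [C=x | E={x↦-4, w↦-4} | K=[addR :: if0 :: subL(32)]]
13. [C=(let u = 4 in u) | E=∅ | K=[addL(-4) :: if0 :: subL(32)]]
14. [C=4 | E=∅ | K=[let u :: addL(-4) :: if0 :: subL(32)]]
15. [C=u | E={u↦4} | K=[addL(-4) :: if0 :: subL(32)]]
16. [C=-2 | E=∅ | K=[subL(32)]]
→ final value 34

Answer: 34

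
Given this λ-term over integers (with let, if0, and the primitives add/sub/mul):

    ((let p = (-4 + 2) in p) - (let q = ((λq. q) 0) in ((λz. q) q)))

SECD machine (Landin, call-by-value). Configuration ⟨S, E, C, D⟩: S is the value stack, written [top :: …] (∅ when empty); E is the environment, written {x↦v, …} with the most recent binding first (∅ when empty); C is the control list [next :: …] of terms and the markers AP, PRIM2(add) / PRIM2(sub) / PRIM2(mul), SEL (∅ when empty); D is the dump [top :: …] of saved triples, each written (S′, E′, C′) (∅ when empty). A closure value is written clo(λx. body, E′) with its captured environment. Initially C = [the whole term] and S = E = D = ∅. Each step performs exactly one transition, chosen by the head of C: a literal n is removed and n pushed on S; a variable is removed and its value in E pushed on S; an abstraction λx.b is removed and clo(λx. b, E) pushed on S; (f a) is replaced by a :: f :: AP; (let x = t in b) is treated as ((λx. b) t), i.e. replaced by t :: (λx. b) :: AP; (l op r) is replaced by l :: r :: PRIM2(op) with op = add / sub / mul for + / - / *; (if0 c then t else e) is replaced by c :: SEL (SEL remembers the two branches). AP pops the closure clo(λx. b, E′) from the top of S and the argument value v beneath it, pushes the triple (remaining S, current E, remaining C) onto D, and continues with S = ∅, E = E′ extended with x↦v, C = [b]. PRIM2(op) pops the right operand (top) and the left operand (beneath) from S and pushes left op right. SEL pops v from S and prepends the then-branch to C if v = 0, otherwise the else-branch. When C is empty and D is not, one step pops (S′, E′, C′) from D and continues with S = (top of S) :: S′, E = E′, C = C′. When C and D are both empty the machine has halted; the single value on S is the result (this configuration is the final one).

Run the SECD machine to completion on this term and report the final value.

Answer: -2

Derivation:
[0] <S=∅, E=∅, C=[((let p = (-4 + 2) in p) - (let q = ((λq. q) 0) in ((λz. q) q)))], D=∅>
[1] <S=∅, E=∅, C=[(let p = (-4 + 2) in p) :: (let q = ((λq. q) 0) in ((λz. q) q)) :: PRIM2(sub)], D=∅>
[2] <S=∅, E=∅, C=[(-4 + 2) :: (λp. p) :: AP :: (let q = ((λq. q) 0) in ((λz. q) q)) :: PRIM2(sub)], D=∅>
[3] <S=∅, E=∅, C=[-4 :: 2 :: PRIM2(add) :: (λp. p) :: AP :: (let q = ((λq. q) 0) in ((λz. q) q)) :: PRIM2(sub)], D=∅>
[4] <S=[-4], E=∅, C=[2 :: PRIM2(add) :: (λp. p) :: AP :: (let q = ((λq. q) 0) in ((λz. q) q)) :: PRIM2(sub)], D=∅>
[5] <S=[2 :: -4], E=∅, C=[PRIM2(add) :: (λp. p) :: AP :: (let q = ((λq. q) 0) in ((λz. q) q)) :: PRIM2(sub)], D=∅>
[6] <S=[-2], E=∅, C=[(λp. p) :: AP :: (let q = ((λq. q) 0) in ((λz. q) q)) :: PRIM2(sub)], D=∅>
[7] <S=[clo(λp. p, ∅) :: -2], E=∅, C=[AP :: (let q = ((λq. q) 0) in ((λz. q) q)) :: PRIM2(sub)], D=∅>
[8] <S=∅, E={p↦-2}, C=[p], D=[(∅, ∅, [(let q = ((λq. q) 0) in ((λz. q) q)) :: PRIM2(sub)])]>
[9] <S=[-2], E={p↦-2}, C=∅, D=[(∅, ∅, [(let q = ((λq. q) 0) in ((λz. q) q)) :: PRIM2(sub)])]>
[10] <S=[-2], E=∅, C=[(let q = ((λq. q) 0) in ((λz. q) q)) :: PRIM2(sub)], D=∅>
[11] <S=[-2], E=∅, C=[((λq. q) 0) :: (λq. ((λz. q) q)) :: AP :: PRIM2(sub)], D=∅>
[12] <S=[-2], E=∅, C=[0 :: (λq. q) :: AP :: (λq. ((λz. q) q)) :: AP :: PRIM2(sub)], D=∅>
[13] <S=[0 :: -2], E=∅, C=[(λq. q) :: AP :: (λq. ((λz. q) q)) :: AP :: PRIM2(sub)], D=∅>
[14] <S=[clo(λq. q, ∅) :: 0 :: -2], E=∅, C=[AP :: (λq. ((λz. q) q)) :: AP :: PRIM2(sub)], D=∅>
[15] <S=∅, E={q↦0}, C=[q], D=[([-2], ∅, [(λq. ((λz. q) q)) :: AP :: PRIM2(sub)])]>
[16] <S=[0], E={q↦0}, C=∅, D=[([-2], ∅, [(λq. ((λz. q) q)) :: AP :: PRIM2(sub)])]>
[17] <S=[0 :: -2], E=∅, C=[(λq. ((λz. q) q)) :: AP :: PRIM2(sub)], D=∅>
[18] <S=[clo(λq. ((λz. q) q), ∅) :: 0 :: -2], E=∅, C=[AP :: PRIM2(sub)], D=∅>
[19] <S=∅, E={q↦0}, C=[((λz. q) q)], D=[([-2], ∅, [PRIM2(sub)])]>
[20] <S=∅, E={q↦0}, C=[q :: (λz. q) :: AP], D=[([-2], ∅, [PRIM2(sub)])]>
[21] <S=[0], E={q↦0}, C=[(λz. q) :: AP], D=[([-2], ∅, [PRIM2(sub)])]>
[22] <S=[clo(λz. q, {q↦0}) :: 0], E={q↦0}, C=[AP], D=[([-2], ∅, [PRIM2(sub)])]>
[23] <S=∅, E={z↦0, q↦0}, C=[q], D=[(∅, {q↦0}, ∅) :: ([-2], ∅, [PRIM2(sub)])]>
[24] <S=[0], E={z↦0, q↦0}, C=∅, D=[(∅, {q↦0}, ∅) :: ([-2], ∅, [PRIM2(sub)])]>
[25] <S=[0], E={q↦0}, C=∅, D=[([-2], ∅, [PRIM2(sub)])]>
[26] <S=[0 :: -2], E=∅, C=[PRIM2(sub)], D=∅>
[27] <S=[-2], E=∅, C=∅, D=∅>
→ final value -2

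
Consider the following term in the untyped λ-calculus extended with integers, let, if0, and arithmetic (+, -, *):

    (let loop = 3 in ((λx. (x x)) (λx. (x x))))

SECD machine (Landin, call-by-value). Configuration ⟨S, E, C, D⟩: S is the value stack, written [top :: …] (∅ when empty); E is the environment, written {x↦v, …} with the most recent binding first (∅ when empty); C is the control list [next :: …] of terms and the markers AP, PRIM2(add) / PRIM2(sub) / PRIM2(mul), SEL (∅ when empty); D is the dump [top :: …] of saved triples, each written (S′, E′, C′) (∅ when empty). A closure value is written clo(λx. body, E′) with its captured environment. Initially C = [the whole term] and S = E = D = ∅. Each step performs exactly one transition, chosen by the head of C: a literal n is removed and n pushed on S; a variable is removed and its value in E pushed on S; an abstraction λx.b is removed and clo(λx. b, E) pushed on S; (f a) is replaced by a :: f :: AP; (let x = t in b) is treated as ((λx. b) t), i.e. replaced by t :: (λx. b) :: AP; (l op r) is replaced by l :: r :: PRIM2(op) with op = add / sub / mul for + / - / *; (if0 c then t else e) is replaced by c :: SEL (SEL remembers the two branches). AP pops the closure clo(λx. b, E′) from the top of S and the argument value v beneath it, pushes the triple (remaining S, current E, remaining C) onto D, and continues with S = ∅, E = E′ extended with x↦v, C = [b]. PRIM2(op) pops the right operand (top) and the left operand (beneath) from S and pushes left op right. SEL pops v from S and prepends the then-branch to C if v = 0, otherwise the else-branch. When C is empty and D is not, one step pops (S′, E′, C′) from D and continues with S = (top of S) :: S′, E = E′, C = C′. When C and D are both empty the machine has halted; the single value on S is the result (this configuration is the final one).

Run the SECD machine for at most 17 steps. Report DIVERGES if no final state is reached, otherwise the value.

Answer: DIVERGES (no final state within 17 steps)

Derivation:
t=0: <S=∅, E=∅, C=[(let loop = 3 in ((λx. (x x)) (λx. (x x))))], D=∅>
t=1: <S=∅, E=∅, C=[3 :: (λloop. ((λx. (x x)) (λx. (x x)))) :: AP], D=∅>
t=2: <S=[3], E=∅, C=[(λloop. ((λx. (x x)) (λx. (x x)))) :: AP], D=∅>
t=3: <S=[clo(λloop. ((λx. (x x)) (λx. (x x))), ∅) :: 3], E=∅, C=[AP], D=∅>
t=4: <S=∅, E={loop↦3}, C=[((λx. (x x)) (λx. (x x)))], D=[(∅, ∅, ∅)]>
t=5: <S=∅, E={loop↦3}, C=[(λx. (x x)) :: (λx. (x x)) :: AP], D=[(∅, ∅, ∅)]>
t=6: <S=[clo(λx. (x x), {loop↦3})], E={loop↦3}, C=[(λx. (x x)) :: AP], D=[(∅, ∅, ∅)]>
t=7: <S=[clo(λx. (x x), {loop↦3}) :: clo(λx. (x x), {loop↦3})], E={loop↦3}, C=[AP], D=[(∅, ∅, ∅)]>
t=8: <S=∅, E={x↦clo(λx. (x x), {loop↦3}), loop↦3}, C=[(x x)], D=[(∅, {loop↦3}, ∅) :: (∅, ∅, ∅)]>
t=9: <S=∅, E={x↦clo(λx. (x x), {loop↦3}), loop↦3}, C=[x :: x :: AP], D=[(∅, {loop↦3}, ∅) :: (∅, ∅, ∅)]>
t=10: <S=[clo(λx. (x x), {loop↦3})], E={x↦clo(λx. (x x), {loop↦3}), loop↦3}, C=[x :: AP], D=[(∅, {loop↦3}, ∅) :: (∅, ∅, ∅)]>
t=11: <S=[clo(λx. (x x), {loop↦3}) :: clo(λx. (x x), {loop↦3})], E={x↦clo(λx. (x x), {loop↦3}), loop↦3}, C=[AP], D=[(∅, {loop↦3}, ∅) :: (∅, ∅, ∅)]>
t=12: <S=∅, E={x↦clo(λx. (x x), {loop↦3}), loop↦3}, C=[(x x)], D=[(∅, {x↦clo(λx. (x x), {loop↦3}), loop↦3}, ∅) :: (∅, {loop↦3}, ∅) :: (∅, ∅, ∅)]>
t=13: <S=∅, E={x↦clo(λx. (x x), {loop↦3}), loop↦3}, C=[x :: x :: AP], D=[(∅, {x↦clo(λx. (x x), {loop↦3}), loop↦3}, ∅) :: (∅, {loop↦3}, ∅) :: (∅, ∅, ∅)]>
t=14: <S=[clo(λx. (x x), {loop↦3})], E={x↦clo(λx. (x x), {loop↦3}), loop↦3}, C=[x :: AP], D=[(∅, {x↦clo(λx. (x x), {loop↦3}), loop↦3}, ∅) :: (∅, {loop↦3}, ∅) :: (∅, ∅, ∅)]>
t=15: <S=[clo(λx. (x x), {loop↦3}) :: clo(λx. (x x), {loop↦3})], E={x↦clo(λx. (x x), {loop↦3}), loop↦3}, C=[AP], D=[(∅, {x↦clo(λx. (x x), {loop↦3}), loop↦3}, ∅) :: (∅, {loop↦3}, ∅) :: (∅, ∅, ∅)]>
t=16: <S=∅, E={x↦clo(λx. (x x), {loop↦3}), loop↦3}, C=[(x x)], D=[(∅, {x↦clo(λx. (x x), {loop↦3}), loop↦3}, ∅) :: (∅, {x↦clo(λx. (x x), {loop↦3}), loop↦3}, ∅) :: (∅, {loop↦3}, ∅) :: (∅, ∅, ∅)]>
t=17: <S=∅, E={x↦clo(λx. (x x), {loop↦3}), loop↦3}, C=[x :: x :: AP], D=[(∅, {x↦clo(λx. (x x), {loop↦3}), loop↦3}, ∅) :: (∅, {x↦clo(λx. (x x), {loop↦3}), loop↦3}, ∅) :: (∅, {loop↦3}, ∅) :: (∅, ∅, ∅)]>
→ 17 transitions taken and the configuration is still not final: no result within 17 steps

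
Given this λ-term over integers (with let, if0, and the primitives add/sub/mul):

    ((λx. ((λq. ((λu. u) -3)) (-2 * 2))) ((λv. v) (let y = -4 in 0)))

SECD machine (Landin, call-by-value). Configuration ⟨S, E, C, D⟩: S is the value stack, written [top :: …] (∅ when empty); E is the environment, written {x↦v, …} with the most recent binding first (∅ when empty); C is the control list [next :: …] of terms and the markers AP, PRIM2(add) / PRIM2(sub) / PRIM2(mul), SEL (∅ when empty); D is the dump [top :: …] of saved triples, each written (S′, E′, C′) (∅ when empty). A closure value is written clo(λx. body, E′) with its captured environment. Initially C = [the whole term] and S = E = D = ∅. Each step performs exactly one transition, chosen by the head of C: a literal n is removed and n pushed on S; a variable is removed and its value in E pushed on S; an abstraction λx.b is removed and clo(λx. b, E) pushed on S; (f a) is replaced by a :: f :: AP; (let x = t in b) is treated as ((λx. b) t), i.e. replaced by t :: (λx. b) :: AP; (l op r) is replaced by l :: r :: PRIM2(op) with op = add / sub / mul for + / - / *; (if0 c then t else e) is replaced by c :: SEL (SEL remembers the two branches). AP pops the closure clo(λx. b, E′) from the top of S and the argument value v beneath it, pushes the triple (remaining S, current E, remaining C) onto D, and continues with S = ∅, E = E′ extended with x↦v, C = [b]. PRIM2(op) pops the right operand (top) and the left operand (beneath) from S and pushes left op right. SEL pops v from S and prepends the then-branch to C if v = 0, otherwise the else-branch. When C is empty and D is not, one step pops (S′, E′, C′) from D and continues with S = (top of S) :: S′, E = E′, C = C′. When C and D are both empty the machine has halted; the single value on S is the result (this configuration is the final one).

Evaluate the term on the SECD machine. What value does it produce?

Answer: -3

Execution trace:
0. [S=∅ | E=∅ | C=[((λx. ((λq. ((λu. u) -3)) (-2 * 2))) ((λv. v) (let y = -4 in 0)))] | D=∅]
1. [S=∅ | E=∅ | C=[((λv. v) (let y = -4 in 0)) :: (λx. ((λq. ((λu. u) -3)) (-2 * 2))) :: AP] | D=∅]
2. [S=∅ | E=∅ | C=[(let y = -4 in 0) :: (λv. v) :: AP :: (λx. ((λq. ((λu. u) -3)) (-2 * 2))) :: AP] | D=∅]
3. [S=∅ | E=∅ | C=[-4 :: (λy. 0) :: AP :: (λv. v) :: AP :: (λx. ((λq. ((λu. u) -3)) (-2 * 2))) :: AP] | D=∅]
4. [S=[-4] | E=∅ | C=[(λy. 0) :: AP :: (λv. v) :: AP :: (λx. ((λq. ((λu. u) -3)) (-2 * 2))) :: AP] | D=∅]
5. [S=[clo(λy. 0, ∅) :: -4] | E=∅ | C=[AP :: (λv. v) :: AP :: (λx. ((λq. ((λu. u) -3)) (-2 * 2))) :: AP] | D=∅]
6. [S=∅ | E={y↦-4} | C=[0] | D=[(∅, ∅, [(λv. v) :: AP :: (λx. ((λq. ((λu. u) -3)) (-2 * 2))) :: AP])]]
7. [S=[0] | E={y↦-4} | C=∅ | D=[(∅, ∅, [(λv. v) :: AP :: (λx. ((λq. ((λu. u) -3)) (-2 * 2))) :: AP])]]
8. [S=[0] | E=∅ | C=[(λv. v) :: AP :: (λx. ((λq. ((λu. u) -3)) (-2 * 2))) :: AP] | D=∅]
9. [S=[clo(λv. v, ∅) :: 0] | E=∅ | C=[AP :: (λx. ((λq. ((λu. u) -3)) (-2 * 2))) :: AP] | D=∅]
10. [S=∅ | E={v↦0} | C=[v] | D=[(∅, ∅, [(λx. ((λq. ((λu. u) -3)) (-2 * 2))) :: AP])]]
11. [S=[0] | E={v↦0} | C=∅ | D=[(∅, ∅, [(λx. ((λq. ((λu. u) -3)) (-2 * 2))) :: AP])]]
12. [S=[0] | E=∅ | C=[(λx. ((λq. ((λu. u) -3)) (-2 * 2))) :: AP] | D=∅]
13. [S=[clo(λx. ((λq. ((λu. u) -3)) (-2 * 2)), ∅) :: 0] | E=∅ | C=[AP] | D=∅]
14. [S=∅ | E={x↦0} | C=[((λq. ((λu. u) -3)) (-2 * 2))] | D=[(∅, ∅, ∅)]]
15. [S=∅ | E={x↦0} | C=[(-2 * 2) :: (λq. ((λu. u) -3)) :: AP] | D=[(∅, ∅, ∅)]]
16. [S=∅ | E={x↦0} | C=[-2 :: 2 :: PRIM2(mul) :: (λq. ((λu. u) -3)) :: AP] | D=[(∅, ∅, ∅)]]
17. [S=[-2] | E={x↦0} | C=[2 :: PRIM2(mul) :: (λq. ((λu. u) -3)) :: AP] | D=[(∅, ∅, ∅)]]
18. [S=[2 :: -2] | E={x↦0} | C=[PRIM2(mul) :: (λq. ((λu. u) -3)) :: AP] | D=[(∅, ∅, ∅)]]
19. [S=[-4] | E={x↦0} | C=[(λq. ((λu. u) -3)) :: AP] | D=[(∅, ∅, ∅)]]
20. [S=[clo(λq. ((λu. u) -3), {x↦0}) :: -4] | E={x↦0} | C=[AP] | D=[(∅, ∅, ∅)]]
21. [S=∅ | E={q↦-4, x↦0} | C=[((λu. u) -3)] | D=[(∅, {x↦0}, ∅) :: (∅, ∅, ∅)]]
22. [S=∅ | E={q↦-4, x↦0} | C=[-3 :: (λu. u) :: AP] | D=[(∅, {x↦0}, ∅) :: (∅, ∅, ∅)]]
23. [S=[-3] | E={q↦-4, x↦0} | C=[(λu. u) :: AP] | D=[(∅, {x↦0}, ∅) :: (∅, ∅, ∅)]]
24. [S=[clo(λu. u, {q↦-4, x↦0}) :: -3] | E={q↦-4, x↦0} | C=[AP] | D=[(∅, {x↦0}, ∅) :: (∅, ∅, ∅)]]
25. [S=∅ | E={u↦-3, q↦-4, x↦0} | C=[u] | D=[(∅, {q↦-4, x↦0}, ∅) :: (∅, {x↦0}, ∅) :: (∅, ∅, ∅)]]
26. [S=[-3] | E={u↦-3, q↦-4, x↦0} | C=∅ | D=[(∅, {q↦-4, x↦0}, ∅) :: (∅, {x↦0}, ∅) :: (∅, ∅, ∅)]]
27. [S=[-3] | E={q↦-4, x↦0} | C=∅ | D=[(∅, {x↦0}, ∅) :: (∅, ∅, ∅)]]
28. [S=[-3] | E={x↦0} | C=∅ | D=[(∅, ∅, ∅)]]
29. [S=[-3] | E=∅ | C=∅ | D=∅]
→ final value -3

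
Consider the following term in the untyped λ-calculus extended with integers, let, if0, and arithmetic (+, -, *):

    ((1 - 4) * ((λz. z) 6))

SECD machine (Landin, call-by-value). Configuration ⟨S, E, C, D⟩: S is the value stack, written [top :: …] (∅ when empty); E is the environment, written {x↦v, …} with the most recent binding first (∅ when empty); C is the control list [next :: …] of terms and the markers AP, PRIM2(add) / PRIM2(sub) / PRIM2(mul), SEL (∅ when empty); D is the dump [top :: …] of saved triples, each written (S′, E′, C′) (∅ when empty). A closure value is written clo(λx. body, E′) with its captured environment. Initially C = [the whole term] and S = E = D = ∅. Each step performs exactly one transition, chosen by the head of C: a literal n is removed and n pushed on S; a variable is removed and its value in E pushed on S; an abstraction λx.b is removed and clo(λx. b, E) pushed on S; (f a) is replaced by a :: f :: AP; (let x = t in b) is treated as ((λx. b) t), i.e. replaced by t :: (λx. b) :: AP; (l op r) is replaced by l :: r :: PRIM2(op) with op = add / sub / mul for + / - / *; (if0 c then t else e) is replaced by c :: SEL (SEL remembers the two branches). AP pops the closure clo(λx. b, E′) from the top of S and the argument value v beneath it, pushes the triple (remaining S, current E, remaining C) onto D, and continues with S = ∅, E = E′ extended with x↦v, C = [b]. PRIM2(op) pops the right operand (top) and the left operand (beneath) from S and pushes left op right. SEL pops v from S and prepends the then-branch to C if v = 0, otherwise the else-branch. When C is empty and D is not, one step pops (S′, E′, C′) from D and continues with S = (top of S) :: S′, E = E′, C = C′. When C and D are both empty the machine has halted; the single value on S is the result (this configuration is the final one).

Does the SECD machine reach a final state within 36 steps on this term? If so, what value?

step 0: ⟨S=∅; E=∅; C=[((1 - 4) * ((λz. z) 6))]; D=∅⟩
step 1: ⟨S=∅; E=∅; C=[(1 - 4) :: ((λz. z) 6) :: PRIM2(mul)]; D=∅⟩
step 2: ⟨S=∅; E=∅; C=[1 :: 4 :: PRIM2(sub) :: ((λz. z) 6) :: PRIM2(mul)]; D=∅⟩
step 3: ⟨S=[1]; E=∅; C=[4 :: PRIM2(sub) :: ((λz. z) 6) :: PRIM2(mul)]; D=∅⟩
step 4: ⟨S=[4 :: 1]; E=∅; C=[PRIM2(sub) :: ((λz. z) 6) :: PRIM2(mul)]; D=∅⟩
step 5: ⟨S=[-3]; E=∅; C=[((λz. z) 6) :: PRIM2(mul)]; D=∅⟩
step 6: ⟨S=[-3]; E=∅; C=[6 :: (λz. z) :: AP :: PRIM2(mul)]; D=∅⟩
step 7: ⟨S=[6 :: -3]; E=∅; C=[(λz. z) :: AP :: PRIM2(mul)]; D=∅⟩
step 8: ⟨S=[clo(λz. z, ∅) :: 6 :: -3]; E=∅; C=[AP :: PRIM2(mul)]; D=∅⟩
step 9: ⟨S=∅; E={z↦6}; C=[z]; D=[([-3], ∅, [PRIM2(mul)])]⟩
step 10: ⟨S=[6]; E={z↦6}; C=∅; D=[([-3], ∅, [PRIM2(mul)])]⟩
step 11: ⟨S=[6 :: -3]; E=∅; C=[PRIM2(mul)]; D=∅⟩
step 12: ⟨S=[-18]; E=∅; C=∅; D=∅⟩
→ final value -18

Answer: -18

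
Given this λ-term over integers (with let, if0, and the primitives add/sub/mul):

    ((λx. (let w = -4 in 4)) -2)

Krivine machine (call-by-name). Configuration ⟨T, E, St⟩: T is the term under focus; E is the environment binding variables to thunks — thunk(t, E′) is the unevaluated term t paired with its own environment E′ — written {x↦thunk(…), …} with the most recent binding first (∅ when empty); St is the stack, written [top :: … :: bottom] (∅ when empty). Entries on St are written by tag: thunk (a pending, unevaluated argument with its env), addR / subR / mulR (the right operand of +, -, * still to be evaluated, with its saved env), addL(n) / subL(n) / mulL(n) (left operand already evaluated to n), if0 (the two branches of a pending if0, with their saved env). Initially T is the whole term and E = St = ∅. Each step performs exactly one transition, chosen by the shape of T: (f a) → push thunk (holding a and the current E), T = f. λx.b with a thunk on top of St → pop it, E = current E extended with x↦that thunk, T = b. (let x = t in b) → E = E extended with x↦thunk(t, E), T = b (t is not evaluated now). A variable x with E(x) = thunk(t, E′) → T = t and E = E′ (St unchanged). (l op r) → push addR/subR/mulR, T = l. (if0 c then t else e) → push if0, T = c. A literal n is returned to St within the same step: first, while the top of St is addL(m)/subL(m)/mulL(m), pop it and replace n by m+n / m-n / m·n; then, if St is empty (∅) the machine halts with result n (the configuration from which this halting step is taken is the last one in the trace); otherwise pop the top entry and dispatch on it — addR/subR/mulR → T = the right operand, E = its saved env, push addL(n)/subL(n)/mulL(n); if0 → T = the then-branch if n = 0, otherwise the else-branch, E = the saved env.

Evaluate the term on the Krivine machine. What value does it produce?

[0] ⟨T=((λx. (let w = -4 in 4)) -2); E=∅; St=∅⟩
[1] ⟨T=(λx. (let w = -4 in 4)); E=∅; St=[thunk]⟩
[2] ⟨T=(let w = -4 in 4); E={x↦thunk(-2, ∅)}; St=∅⟩
[3] ⟨T=4; E={w↦thunk(-4, {x↦thunk(-2, ∅)}), x↦thunk(-2, ∅)}; St=∅⟩
→ final value 4

Answer: 4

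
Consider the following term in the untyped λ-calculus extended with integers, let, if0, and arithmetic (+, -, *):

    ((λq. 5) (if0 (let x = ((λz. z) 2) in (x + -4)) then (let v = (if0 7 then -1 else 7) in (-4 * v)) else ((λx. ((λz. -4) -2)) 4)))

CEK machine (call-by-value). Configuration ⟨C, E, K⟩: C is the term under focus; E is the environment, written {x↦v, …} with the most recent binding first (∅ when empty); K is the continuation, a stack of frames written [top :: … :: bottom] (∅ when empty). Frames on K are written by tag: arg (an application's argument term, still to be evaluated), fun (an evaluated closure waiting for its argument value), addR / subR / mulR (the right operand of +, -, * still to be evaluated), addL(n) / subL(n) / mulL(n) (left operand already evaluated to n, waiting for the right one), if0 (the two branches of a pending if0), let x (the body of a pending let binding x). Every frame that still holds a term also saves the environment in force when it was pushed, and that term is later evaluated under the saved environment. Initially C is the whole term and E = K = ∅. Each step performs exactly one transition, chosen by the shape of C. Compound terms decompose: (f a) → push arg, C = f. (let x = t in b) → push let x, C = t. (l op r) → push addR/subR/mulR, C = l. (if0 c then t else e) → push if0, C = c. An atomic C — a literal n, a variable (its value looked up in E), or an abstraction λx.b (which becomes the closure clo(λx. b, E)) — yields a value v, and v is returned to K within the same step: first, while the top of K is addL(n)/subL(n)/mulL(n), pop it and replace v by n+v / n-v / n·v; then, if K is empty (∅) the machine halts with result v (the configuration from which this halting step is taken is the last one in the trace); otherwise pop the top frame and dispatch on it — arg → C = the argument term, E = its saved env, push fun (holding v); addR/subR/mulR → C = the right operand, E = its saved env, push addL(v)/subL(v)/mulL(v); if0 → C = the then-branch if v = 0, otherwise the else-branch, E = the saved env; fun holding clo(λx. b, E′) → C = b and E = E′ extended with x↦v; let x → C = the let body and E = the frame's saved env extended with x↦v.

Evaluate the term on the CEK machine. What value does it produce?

[0] ⟨C=((λq. 5) (if0 (let x = ((λz. z) 2) in (x + -4)) then (let v = (if0 7 then -1 else 7) in (-4 * v)) else ((λx. ((λz. -4) -2)) 4))); E=∅; K=∅⟩
[1] ⟨C=(λq. 5); E=∅; K=[arg]⟩
[2] ⟨C=(if0 (let x = ((λz. z) 2) in (x + -4)) then (let v = (if0 7 then -1 else 7) in (-4 * v)) else ((λx. ((λz. -4) -2)) 4)); E=∅; K=[fun]⟩
[3] ⟨C=(let x = ((λz. z) 2) in (x + -4)); E=∅; K=[if0 :: fun]⟩
[4] ⟨C=((λz. z) 2); E=∅; K=[let x :: if0 :: fun]⟩
[5] ⟨C=(λz. z); E=∅; K=[arg :: let x :: if0 :: fun]⟩
[6] ⟨C=2; E=∅; K=[fun :: let x :: if0 :: fun]⟩
[7] ⟨C=z; E={z↦2}; K=[let x :: if0 :: fun]⟩
[8] ⟨C=(x + -4); E={x↦2}; K=[if0 :: fun]⟩
[9] ⟨C=x; E={x↦2}; K=[addR :: if0 :: fun]⟩
[10] ⟨C=-4; E={x↦2}; K=[addL(2) :: if0 :: fun]⟩
[11] ⟨C=((λx. ((λz. -4) -2)) 4); E=∅; K=[fun]⟩
[12] ⟨C=(λx. ((λz. -4) -2)); E=∅; K=[arg :: fun]⟩
[13] ⟨C=4; E=∅; K=[fun :: fun]⟩
[14] ⟨C=((λz. -4) -2); E={x↦4}; K=[fun]⟩
[15] ⟨C=(λz. -4); E={x↦4}; K=[arg :: fun]⟩
[16] ⟨C=-2; E={x↦4}; K=[fun :: fun]⟩
[17] ⟨C=-4; E={z↦-2, x↦4}; K=[fun]⟩
[18] ⟨C=5; E={q↦-4}; K=∅⟩
→ final value 5

Answer: 5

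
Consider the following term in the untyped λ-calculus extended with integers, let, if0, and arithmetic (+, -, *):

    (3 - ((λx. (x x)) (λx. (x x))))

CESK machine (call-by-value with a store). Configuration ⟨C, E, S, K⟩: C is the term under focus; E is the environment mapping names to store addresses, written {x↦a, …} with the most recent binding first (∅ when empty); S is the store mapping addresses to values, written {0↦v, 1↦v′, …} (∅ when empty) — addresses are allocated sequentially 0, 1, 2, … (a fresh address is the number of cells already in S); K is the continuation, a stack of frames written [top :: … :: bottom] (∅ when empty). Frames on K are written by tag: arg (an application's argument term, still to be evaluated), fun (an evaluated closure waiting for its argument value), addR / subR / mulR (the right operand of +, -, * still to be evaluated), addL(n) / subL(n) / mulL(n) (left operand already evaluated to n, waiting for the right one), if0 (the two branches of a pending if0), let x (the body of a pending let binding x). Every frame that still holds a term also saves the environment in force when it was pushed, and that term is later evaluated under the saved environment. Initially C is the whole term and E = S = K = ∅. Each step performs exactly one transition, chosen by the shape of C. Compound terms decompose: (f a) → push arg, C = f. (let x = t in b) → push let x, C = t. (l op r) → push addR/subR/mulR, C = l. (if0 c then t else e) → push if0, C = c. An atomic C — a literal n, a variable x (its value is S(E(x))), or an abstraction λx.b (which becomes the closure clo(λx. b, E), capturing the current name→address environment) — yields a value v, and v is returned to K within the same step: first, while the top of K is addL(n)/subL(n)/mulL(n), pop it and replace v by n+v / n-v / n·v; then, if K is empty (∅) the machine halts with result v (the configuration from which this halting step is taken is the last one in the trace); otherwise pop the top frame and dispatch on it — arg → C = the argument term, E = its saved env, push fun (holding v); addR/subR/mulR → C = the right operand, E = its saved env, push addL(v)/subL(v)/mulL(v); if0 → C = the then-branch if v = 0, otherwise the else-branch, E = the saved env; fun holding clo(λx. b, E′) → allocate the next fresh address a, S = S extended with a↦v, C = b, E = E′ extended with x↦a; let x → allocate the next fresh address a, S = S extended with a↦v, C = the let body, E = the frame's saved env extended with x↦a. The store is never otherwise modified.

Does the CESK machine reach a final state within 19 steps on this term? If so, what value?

[0] [C=(3 - ((λx. (x x)) (λx. (x x)))) | E=∅ | S=∅ | K=∅]
[1] [C=3 | E=∅ | S=∅ | K=[subR]]
[2] [C=((λx. (x x)) (λx. (x x))) | E=∅ | S=∅ | K=[subL(3)]]
[3] [C=(λx. (x x)) | E=∅ | S=∅ | K=[arg :: subL(3)]]
[4] [C=(λx. (x x)) | E=∅ | S=∅ | K=[fun :: subL(3)]]
[5] [C=(x x) | E={x↦0} | S={0↦clo(λx. (x x), ∅)} | K=[subL(3)]]
[6] [C=x | E={x↦0} | S={0↦clo(λx. (x x), ∅)} | K=[arg :: subL(3)]]
[7] [C=x | E={x↦0} | S={0↦clo(λx. (x x), ∅)} | K=[fun :: subL(3)]]
[8] [C=(x x) | E={x↦1} | S={0↦clo(λx. (x x), ∅), 1↦clo(λx. (x x), ∅)} | K=[subL(3)]]
[9] [C=x | E={x↦1} | S={0↦clo(λx. (x x), ∅), 1↦clo(λx. (x x), ∅)} | K=[arg :: subL(3)]]
[10] [C=x | E={x↦1} | S={0↦clo(λx. (x x), ∅), 1↦clo(λx. (x x), ∅)} | K=[fun :: subL(3)]]
[11] [C=(x x) | E={x↦2} | S={0↦clo(λx. (x x), ∅), 1↦clo(λx. (x x), ∅), 2↦clo(λx. (x x), ∅)} | K=[subL(3)]]
[12] [C=x | E={x↦2} | S={0↦clo(λx. (x x), ∅), 1↦clo(λx. (x x), ∅), 2↦clo(λx. (x x), ∅)} | K=[arg :: subL(3)]]
[13] [C=x | E={x↦2} | S={0↦clo(λx. (x x), ∅), 1↦clo(λx. (x x), ∅), 2↦clo(λx. (x x), ∅)} | K=[fun :: subL(3)]]
[14] [C=(x x) | E={x↦3} | S={0↦clo(λx. (x x), ∅), 1↦clo(λx. (x x), ∅), 2↦clo(λx. (x x), ∅), 3↦clo(λx. (x x), ∅)} | K=[subL(3)]]
[15] [C=x | E={x↦3} | S={0↦clo(λx. (x x), ∅), 1↦clo(λx. (x x), ∅), 2↦clo(λx. (x x), ∅), 3↦clo(λx. (x x), ∅)} | K=[arg :: subL(3)]]
[16] [C=x | E={x↦3} | S={0↦clo(λx. (x x), ∅), 1↦clo(λx. (x x), ∅), 2↦clo(λx. (x x), ∅), 3↦clo(λx. (x x), ∅)} | K=[fun :: subL(3)]]
[17] [C=(x x) | E={x↦4} | S={0↦clo(λx. (x x), ∅), 1↦clo(λx. (x x), ∅), 2↦clo(λx. (x x), ∅), 3↦clo(λx. (x x), ∅), 4↦clo(λx. (x x), ∅)} | K=[subL(3)]]
[18] [C=x | E={x↦4} | S={0↦clo(λx. (x x), ∅), 1↦clo(λx. (x x), ∅), 2↦clo(λx. (x x), ∅), 3↦clo(λx. (x x), ∅), 4↦clo(λx. (x x), ∅)} | K=[arg :: subL(3)]]
[19] [C=x | E={x↦4} | S={0↦clo(λx. (x x), ∅), 1↦clo(λx. (x x), ∅), 2↦clo(λx. (x x), ∅), 3↦clo(λx. (x x), ∅), 4↦clo(λx. (x x), ∅)} | K=[fun :: subL(3)]]
→ 19 transitions taken and the configuration is still not final: no result within 19 steps

Answer: DIVERGES (no final state within 19 steps)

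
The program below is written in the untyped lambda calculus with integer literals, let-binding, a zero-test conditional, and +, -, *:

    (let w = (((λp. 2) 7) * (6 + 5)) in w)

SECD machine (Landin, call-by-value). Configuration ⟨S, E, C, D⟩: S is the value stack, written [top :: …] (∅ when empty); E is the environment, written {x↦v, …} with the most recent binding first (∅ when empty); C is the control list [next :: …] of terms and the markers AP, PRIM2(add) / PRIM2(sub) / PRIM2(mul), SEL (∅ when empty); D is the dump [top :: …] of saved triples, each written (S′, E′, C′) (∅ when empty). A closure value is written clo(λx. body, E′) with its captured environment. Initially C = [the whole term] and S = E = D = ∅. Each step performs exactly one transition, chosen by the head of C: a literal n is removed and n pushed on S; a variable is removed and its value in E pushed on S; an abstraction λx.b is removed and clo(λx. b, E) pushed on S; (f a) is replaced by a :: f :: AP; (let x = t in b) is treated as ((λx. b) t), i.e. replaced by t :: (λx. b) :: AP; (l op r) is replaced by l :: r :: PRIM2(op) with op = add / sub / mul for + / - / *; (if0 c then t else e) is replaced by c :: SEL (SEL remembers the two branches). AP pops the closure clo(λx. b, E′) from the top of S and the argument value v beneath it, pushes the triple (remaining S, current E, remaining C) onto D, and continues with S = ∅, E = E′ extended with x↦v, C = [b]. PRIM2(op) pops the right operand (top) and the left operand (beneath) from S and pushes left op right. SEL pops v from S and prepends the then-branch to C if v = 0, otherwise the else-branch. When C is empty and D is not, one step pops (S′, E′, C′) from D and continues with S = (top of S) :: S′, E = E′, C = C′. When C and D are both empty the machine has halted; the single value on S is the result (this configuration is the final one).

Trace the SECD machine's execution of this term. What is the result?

0. [S=∅ | E=∅ | C=[(let w = (((λp. 2) 7) * (6 + 5)) in w)] | D=∅]
1. [S=∅ | E=∅ | C=[(((λp. 2) 7) * (6 + 5)) :: (λw. w) :: AP] | D=∅]
2. [S=∅ | E=∅ | C=[((λp. 2) 7) :: (6 + 5) :: PRIM2(mul) :: (λw. w) :: AP] | D=∅]
3. [S=∅ | E=∅ | C=[7 :: (λp. 2) :: AP :: (6 + 5) :: PRIM2(mul) :: (λw. w) :: AP] | D=∅]
4. [S=[7] | E=∅ | C=[(λp. 2) :: AP :: (6 + 5) :: PRIM2(mul) :: (λw. w) :: AP] | D=∅]
5. [S=[clo(λp. 2, ∅) :: 7] | E=∅ | C=[AP :: (6 + 5) :: PRIM2(mul) :: (λw. w) :: AP] | D=∅]
6. [S=∅ | E={p↦7} | C=[2] | D=[(∅, ∅, [(6 + 5) :: PRIM2(mul) :: (λw. w) :: AP])]]
7. [S=[2] | E={p↦7} | C=∅ | D=[(∅, ∅, [(6 + 5) :: PRIM2(mul) :: (λw. w) :: AP])]]
8. [S=[2] | E=∅ | C=[(6 + 5) :: PRIM2(mul) :: (λw. w) :: AP] | D=∅]
9. [S=[2] | E=∅ | C=[6 :: 5 :: PRIM2(add) :: PRIM2(mul) :: (λw. w) :: AP] | D=∅]
10. [S=[6 :: 2] | E=∅ | C=[5 :: PRIM2(add) :: PRIM2(mul) :: (λw. w) :: AP] | D=∅]
11. [S=[5 :: 6 :: 2] | E=∅ | C=[PRIM2(add) :: PRIM2(mul) :: (λw. w) :: AP] | D=∅]
12. [S=[11 :: 2] | E=∅ | C=[PRIM2(mul) :: (λw. w) :: AP] | D=∅]
13. [S=[22] | E=∅ | C=[(λw. w) :: AP] | D=∅]
14. [S=[clo(λw. w, ∅) :: 22] | E=∅ | C=[AP] | D=∅]
15. [S=∅ | E={w↦22} | C=[w] | D=[(∅, ∅, ∅)]]
16. [S=[22] | E={w↦22} | C=∅ | D=[(∅, ∅, ∅)]]
17. [S=[22] | E=∅ | C=∅ | D=∅]
→ final value 22

Answer: 22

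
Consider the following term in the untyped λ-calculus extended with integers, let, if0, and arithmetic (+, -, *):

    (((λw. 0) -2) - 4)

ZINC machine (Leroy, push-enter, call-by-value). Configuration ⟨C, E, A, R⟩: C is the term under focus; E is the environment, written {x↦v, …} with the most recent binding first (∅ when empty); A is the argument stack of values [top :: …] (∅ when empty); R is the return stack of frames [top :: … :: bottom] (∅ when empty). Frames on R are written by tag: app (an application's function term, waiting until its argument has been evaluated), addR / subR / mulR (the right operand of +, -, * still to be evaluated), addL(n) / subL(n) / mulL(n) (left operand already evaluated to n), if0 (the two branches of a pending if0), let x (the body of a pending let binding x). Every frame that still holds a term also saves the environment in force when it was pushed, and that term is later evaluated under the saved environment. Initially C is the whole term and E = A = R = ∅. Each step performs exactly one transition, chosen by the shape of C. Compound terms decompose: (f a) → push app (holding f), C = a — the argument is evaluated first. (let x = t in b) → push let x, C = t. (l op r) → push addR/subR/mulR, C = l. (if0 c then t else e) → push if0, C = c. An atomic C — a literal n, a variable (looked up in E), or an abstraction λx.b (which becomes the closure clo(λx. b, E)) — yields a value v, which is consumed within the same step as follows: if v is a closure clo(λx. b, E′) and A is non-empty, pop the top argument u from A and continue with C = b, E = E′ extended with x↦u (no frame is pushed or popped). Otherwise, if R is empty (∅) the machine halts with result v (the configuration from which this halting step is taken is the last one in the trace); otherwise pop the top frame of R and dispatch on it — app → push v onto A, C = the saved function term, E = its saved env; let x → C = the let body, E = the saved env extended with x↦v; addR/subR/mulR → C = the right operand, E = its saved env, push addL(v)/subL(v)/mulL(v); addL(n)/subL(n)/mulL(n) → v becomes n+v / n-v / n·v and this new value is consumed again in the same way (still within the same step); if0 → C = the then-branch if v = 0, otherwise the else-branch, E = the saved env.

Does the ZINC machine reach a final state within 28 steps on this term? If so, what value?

0. <C=(((λw. 0) -2) - 4), E=∅, A=∅, R=∅>
1. <C=((λw. 0) -2), E=∅, A=∅, R=[subR]>
2. <C=-2, E=∅, A=∅, R=[app :: subR]>
3. <C=(λw. 0), E=∅, A=[-2], R=[subR]>
4. <C=0, E={w↦-2}, A=∅, R=[subR]>
5. <C=4, E=∅, A=∅, R=[subL(0)]>
→ final value -4

Answer: -4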